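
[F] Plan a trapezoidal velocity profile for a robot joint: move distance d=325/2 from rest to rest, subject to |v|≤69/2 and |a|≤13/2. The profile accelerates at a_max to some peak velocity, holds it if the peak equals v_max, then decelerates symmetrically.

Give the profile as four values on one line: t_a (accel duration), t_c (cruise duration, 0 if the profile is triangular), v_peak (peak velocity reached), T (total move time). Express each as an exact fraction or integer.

(v_max)²/a_max = (69/2)²/(13/2) = 4761/26
325/2 < 4761/26 → triangular
v_peak = √(325/2·13/2) = √(4225/4) = 65/2
t_a = (65/2)/(13/2) = 5; t_c = 0
T = 2·5 = 10

t_a=5 t_c=0 v_peak=65/2 T=10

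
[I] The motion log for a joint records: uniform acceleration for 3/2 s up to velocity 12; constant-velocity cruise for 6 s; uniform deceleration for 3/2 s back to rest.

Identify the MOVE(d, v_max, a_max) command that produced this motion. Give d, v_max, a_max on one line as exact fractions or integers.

d=90 v_max=12 a_max=8

a_max = 12/(3/2) = 8
d_a = ½·12·3/2 = 9; d_c = 12·6 = 72
d = 2·9 + 72 = 90
t_c = 6 > 0 ⇒ limit active, v_max = 12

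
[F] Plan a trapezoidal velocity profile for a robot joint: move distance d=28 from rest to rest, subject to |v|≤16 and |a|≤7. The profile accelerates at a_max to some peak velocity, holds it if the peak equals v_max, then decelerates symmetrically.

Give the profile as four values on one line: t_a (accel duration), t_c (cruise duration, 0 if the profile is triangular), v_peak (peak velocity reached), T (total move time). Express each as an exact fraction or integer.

t_a=2 t_c=0 v_peak=14 T=4

v_max²/a_max = 16²/7 = 256/7
28 < 256/7 → triangular
v_peak = √(28·7) = √196 = 14
t_a = 14/7 = 2; t_c = 0
T = 2·2 = 4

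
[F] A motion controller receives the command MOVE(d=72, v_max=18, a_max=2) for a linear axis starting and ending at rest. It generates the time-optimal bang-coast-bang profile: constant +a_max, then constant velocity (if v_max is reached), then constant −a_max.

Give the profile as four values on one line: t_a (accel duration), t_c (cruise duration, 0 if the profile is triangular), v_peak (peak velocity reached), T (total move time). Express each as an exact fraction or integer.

t_a=6 t_c=0 v_peak=12 T=12

v_max²/a_max = 18²/2 = 162
72 < 162 ⇒ no cruise
v_peak = √(72·2) = √144 = 12
t_a = 12/2 = 6; t_c = 0
T = 2·6 = 12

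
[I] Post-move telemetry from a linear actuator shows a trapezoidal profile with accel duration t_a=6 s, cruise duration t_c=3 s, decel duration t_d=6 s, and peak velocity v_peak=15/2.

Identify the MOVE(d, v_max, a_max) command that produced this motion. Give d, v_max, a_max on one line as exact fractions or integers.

d=135/2 v_max=15/2 a_max=5/4

a_max = (15/2)/6 = 5/4
d_a = ½·15/2·6 = 45/2; d_c = 15/2·3 = 45/2
d = 2·45/2 + 45/2 = 135/2
t_c = 3 > 0 → v_max = v_peak = 15/2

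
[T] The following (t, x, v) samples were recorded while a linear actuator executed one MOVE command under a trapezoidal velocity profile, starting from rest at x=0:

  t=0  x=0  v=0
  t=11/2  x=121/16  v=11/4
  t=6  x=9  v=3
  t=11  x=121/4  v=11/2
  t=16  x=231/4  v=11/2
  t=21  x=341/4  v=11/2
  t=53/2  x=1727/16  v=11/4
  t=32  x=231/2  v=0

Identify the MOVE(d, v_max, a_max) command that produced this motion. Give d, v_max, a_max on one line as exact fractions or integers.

d=231/2 v_max=11/2 a_max=1/2

final state: t=32, x=231/2, v=0 → d = 231/2
a_max = (11/4−0)/(11/2−0) = 1/2
max v = 11/2 over t∈[11,21] → v_max = 11/2
check: 11/2·(11+10) = 231/2 ✓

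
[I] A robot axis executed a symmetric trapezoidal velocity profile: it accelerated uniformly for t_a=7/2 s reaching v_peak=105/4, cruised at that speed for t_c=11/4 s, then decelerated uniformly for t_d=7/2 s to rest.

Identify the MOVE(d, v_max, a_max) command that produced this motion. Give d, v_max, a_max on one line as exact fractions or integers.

d=2625/16 v_max=105/4 a_max=15/2

a_max = (105/4)/(7/2) = 15/2
d_a = ½·105/4·7/2 = 735/16; d_c = 105/4·11/4 = 1155/16
d = 2·735/16 + 1155/16 = 2625/16
t_c = 11/4 > 0 ⇒ limit active, v_max = 105/4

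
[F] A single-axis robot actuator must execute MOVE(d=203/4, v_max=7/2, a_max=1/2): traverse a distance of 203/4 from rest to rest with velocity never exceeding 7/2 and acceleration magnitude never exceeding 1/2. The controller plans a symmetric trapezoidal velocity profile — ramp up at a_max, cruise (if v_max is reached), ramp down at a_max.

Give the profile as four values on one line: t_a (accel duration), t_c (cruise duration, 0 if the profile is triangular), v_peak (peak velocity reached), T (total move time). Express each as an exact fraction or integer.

v_max²/a_max = (7/2)²/(1/2) = 49/2
203/4 ≥ 49/2 so v_max reached
t_a = (7/2)/(1/2) = 7; v_peak = 7/2
d_cruise = 203/4 − 49/2 = 105/4; t_c = (105/4)/(7/2) = 15/2
T = 2·7 + 15/2 = 43/2

t_a=7 t_c=15/2 v_peak=7/2 T=43/2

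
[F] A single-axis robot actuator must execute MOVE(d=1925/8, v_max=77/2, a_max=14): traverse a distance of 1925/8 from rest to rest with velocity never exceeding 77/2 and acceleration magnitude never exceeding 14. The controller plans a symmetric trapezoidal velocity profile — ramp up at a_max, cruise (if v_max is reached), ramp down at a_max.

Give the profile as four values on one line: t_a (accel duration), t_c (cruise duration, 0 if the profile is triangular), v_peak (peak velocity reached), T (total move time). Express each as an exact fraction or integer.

(v_max)²/a_max = (77/2)²/14 = 847/8
1925/8 ≥ 847/8 → trapezoidal
t_a = (77/2)/14 = 11/4; v_peak = 77/2
d_cruise = 1925/8 − 847/8 = 539/4; t_c = (539/4)/(77/2) = 7/2
T = 2·11/4 + 7/2 = 9

t_a=11/4 t_c=7/2 v_peak=77/2 T=9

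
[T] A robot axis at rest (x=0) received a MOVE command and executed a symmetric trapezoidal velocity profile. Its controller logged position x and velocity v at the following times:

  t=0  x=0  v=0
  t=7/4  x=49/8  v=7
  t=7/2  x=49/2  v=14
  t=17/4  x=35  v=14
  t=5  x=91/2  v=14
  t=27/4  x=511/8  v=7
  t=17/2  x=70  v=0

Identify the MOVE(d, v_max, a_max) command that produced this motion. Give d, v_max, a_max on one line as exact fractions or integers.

final state: t=17/2, x=70, v=0 → d = 70
a_max = (7−0)/(7/4−0) = 4
max v = 14 over t∈[7/2,5] → v_max = 14
check: 14·(7/2+3/2) = 70 ✓

d=70 v_max=14 a_max=4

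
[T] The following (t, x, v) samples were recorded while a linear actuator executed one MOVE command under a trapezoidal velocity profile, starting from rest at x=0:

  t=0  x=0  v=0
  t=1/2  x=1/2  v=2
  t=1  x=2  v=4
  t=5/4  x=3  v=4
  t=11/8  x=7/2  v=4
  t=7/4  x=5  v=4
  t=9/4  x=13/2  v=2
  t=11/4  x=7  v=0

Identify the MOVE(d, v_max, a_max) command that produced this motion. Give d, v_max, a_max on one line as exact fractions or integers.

final state: t=11/4, x=7, v=0 → d = 7
a_max = (2−0)/(1/2−0) = 4
max v = 4 over t∈[1,7/4] → v_max = 4
check: 4·(1+3/4) = 7 ✓

d=7 v_max=4 a_max=4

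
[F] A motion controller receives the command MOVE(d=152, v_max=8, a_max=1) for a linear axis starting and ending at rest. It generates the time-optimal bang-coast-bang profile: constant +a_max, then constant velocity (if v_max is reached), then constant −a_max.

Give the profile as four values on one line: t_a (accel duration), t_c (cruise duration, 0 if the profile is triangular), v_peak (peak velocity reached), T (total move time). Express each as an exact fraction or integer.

t_a=8 t_c=11 v_peak=8 T=27

vₘ²/aₘ = 8²/1 = 64
152 ≥ 64 → trapezoidal
t_a = 8/1 = 8; v_peak = 8
d_cruise = 152 − 64 = 88; t_c = 88/8 = 11
T = 2·8 + 11 = 27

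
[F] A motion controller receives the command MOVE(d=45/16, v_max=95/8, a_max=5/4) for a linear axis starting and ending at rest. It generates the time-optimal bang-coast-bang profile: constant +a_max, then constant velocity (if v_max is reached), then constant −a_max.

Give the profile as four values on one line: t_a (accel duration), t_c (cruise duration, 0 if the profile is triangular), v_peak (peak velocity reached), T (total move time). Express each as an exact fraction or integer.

v_max²/a_max = (95/8)²/(5/4) = 1805/16
45/16 < 1805/16 → triangular
v_peak = √(45/16·5/4) = √(225/64) = 15/8
t_a = (15/8)/(5/4) = 3/2; t_c = 0
T = 2·3/2 = 3

t_a=3/2 t_c=0 v_peak=15/8 T=3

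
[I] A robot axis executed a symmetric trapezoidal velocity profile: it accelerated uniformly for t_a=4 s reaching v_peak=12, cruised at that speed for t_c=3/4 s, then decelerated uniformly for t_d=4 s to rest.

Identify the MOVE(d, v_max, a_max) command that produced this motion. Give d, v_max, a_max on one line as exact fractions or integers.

d=57 v_max=12 a_max=3

a_max = 12/4 = 3
d_a = ½·12·4 = 24; d_c = 12·3/4 = 9
d = 2·24 + 9 = 57
t_c = 3/4 > 0 ⇒ limit active, v_max = 12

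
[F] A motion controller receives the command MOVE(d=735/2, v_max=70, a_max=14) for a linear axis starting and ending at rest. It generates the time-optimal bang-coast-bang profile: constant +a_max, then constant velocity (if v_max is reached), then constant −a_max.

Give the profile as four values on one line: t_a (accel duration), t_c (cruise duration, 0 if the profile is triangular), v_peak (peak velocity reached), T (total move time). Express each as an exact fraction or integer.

(v_max)²/a_max = 70²/14 = 350
735/2 ≥ 350 so v_max reached
t_a = 70/14 = 5; v_peak = 70
d_cruise = 735/2 − 350 = 35/2; t_c = (35/2)/70 = 1/4
T = 2·5 + 1/4 = 41/4

t_a=5 t_c=1/4 v_peak=70 T=41/4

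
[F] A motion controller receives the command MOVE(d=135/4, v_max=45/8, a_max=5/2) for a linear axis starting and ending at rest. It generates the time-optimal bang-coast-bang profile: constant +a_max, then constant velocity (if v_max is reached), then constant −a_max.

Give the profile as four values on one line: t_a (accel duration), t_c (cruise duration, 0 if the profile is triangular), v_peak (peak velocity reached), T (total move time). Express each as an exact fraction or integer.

v_max²/a_max = (45/8)²/(5/2) = 405/32
135/4 ≥ 405/32 ⇒ cruise phase
t_a = (45/8)/(5/2) = 9/4; v_peak = 45/8
d_cruise = 135/4 − 405/32 = 675/32; t_c = (675/32)/(45/8) = 15/4
T = 2·9/4 + 15/4 = 33/4

t_a=9/4 t_c=15/4 v_peak=45/8 T=33/4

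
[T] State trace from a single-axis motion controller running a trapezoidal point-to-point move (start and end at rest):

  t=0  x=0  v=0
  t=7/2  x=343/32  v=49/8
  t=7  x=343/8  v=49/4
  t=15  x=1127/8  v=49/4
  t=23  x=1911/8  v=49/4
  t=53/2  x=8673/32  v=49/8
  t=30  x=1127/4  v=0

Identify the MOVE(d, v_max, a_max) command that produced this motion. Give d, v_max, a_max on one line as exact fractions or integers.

final state: t=30, x=1127/4, v=0 → d = 1127/4
a_max = (49/8−0)/(7/2−0) = 7/4
max v = 49/4 over t∈[7,23] → v_max = 49/4
check: 49/4·(7+16) = 1127/4 ✓

d=1127/4 v_max=49/4 a_max=7/4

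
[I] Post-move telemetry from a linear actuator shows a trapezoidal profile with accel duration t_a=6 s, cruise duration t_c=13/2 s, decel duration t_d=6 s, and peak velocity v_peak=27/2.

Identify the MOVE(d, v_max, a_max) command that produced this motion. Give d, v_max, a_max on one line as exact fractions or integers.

a_max = (27/2)/6 = 9/4
d_a = ½·27/2·6 = 81/2; d_c = 27/2·13/2 = 351/4
d = 2·81/2 + 351/4 = 675/4
t_c = 13/2 > 0 so v_max = 27/2

d=675/4 v_max=27/2 a_max=9/4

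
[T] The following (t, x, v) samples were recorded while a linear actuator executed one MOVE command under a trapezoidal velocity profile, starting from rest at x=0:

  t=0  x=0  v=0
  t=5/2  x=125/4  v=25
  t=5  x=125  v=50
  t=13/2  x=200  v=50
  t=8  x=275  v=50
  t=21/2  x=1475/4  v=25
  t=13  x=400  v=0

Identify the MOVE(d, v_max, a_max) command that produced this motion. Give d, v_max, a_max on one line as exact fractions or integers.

d=400 v_max=50 a_max=10

final state: t=13, x=400, v=0 → d = 400
a_max = (25−0)/(5/2−0) = 10
max v = 50 over t∈[5,8] → v_max = 50
check: 50·(5+3) = 400 ✓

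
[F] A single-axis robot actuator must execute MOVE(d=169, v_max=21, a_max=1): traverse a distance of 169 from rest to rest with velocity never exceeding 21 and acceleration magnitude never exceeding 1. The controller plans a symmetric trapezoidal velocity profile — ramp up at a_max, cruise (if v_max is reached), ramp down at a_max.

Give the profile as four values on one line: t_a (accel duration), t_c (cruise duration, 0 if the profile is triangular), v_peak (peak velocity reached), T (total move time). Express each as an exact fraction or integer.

t_a=13 t_c=0 v_peak=13 T=26

(v_max)²/a_max = 21²/1 = 441
169 < 441 → triangular
v_peak = √(169·1) = √169 = 13
t_a = 13/1 = 13; t_c = 0
T = 2·13 = 26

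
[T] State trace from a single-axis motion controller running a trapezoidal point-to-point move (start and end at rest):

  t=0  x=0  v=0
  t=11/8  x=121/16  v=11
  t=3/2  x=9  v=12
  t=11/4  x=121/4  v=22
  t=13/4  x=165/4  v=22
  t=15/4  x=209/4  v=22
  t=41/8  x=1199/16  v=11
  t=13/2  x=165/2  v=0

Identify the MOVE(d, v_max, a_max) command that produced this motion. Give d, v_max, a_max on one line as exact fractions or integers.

final state: t=13/2, x=165/2, v=0 → d = 165/2
a_max = (11−0)/(11/8−0) = 8
max v = 22 over t∈[11/4,15/4] → v_max = 22
check: 22·(11/4+1) = 165/2 ✓

d=165/2 v_max=22 a_max=8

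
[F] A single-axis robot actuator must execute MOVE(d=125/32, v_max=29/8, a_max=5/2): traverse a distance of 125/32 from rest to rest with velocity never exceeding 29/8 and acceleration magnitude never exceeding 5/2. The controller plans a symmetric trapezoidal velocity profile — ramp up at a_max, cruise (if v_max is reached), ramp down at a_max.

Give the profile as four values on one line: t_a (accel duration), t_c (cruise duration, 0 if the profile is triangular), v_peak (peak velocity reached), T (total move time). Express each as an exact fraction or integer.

vₘ²/aₘ = (29/8)²/(5/2) = 841/160
125/32 < 841/160 ⇒ no cruise
v_peak = √(125/32·5/2) = √(625/64) = 25/8
t_a = (25/8)/(5/2) = 5/4; t_c = 0
T = 2·5/4 = 5/2

t_a=5/4 t_c=0 v_peak=25/8 T=5/2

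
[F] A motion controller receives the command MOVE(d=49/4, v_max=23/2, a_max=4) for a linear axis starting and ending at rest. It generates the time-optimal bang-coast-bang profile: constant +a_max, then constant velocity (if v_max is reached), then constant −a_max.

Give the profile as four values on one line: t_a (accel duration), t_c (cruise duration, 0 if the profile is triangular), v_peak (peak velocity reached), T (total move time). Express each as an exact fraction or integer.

v_max²/a_max = (23/2)²/4 = 529/16
49/4 < 529/16 so t_c = 0
v_peak = √(49/4·4) = √49 = 7
t_a = 7/4; t_c = 0
T = 2·7/4 = 7/2

t_a=7/4 t_c=0 v_peak=7 T=7/2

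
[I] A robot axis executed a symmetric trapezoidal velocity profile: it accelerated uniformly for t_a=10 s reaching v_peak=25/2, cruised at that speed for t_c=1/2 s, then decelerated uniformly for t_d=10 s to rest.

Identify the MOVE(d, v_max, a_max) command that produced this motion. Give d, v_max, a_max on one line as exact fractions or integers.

a_max = (25/2)/10 = 5/4
d_a = ½·25/2·10 = 125/2; d_c = 25/2·1/2 = 25/4
d = 2·125/2 + 25/4 = 525/4
t_c = 1/2 > 0 so v_max = 25/2

d=525/4 v_max=25/2 a_max=5/4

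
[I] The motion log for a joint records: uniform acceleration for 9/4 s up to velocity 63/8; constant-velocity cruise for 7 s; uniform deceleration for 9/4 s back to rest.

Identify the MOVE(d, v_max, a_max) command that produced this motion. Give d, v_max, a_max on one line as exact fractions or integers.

d=2331/32 v_max=63/8 a_max=7/2

a_max = (63/8)/(9/4) = 7/2
d_a = ½·63/8·9/4 = 567/64; d_c = 63/8·7 = 441/8
d = 2·567/64 + 441/8 = 2331/32
t_c = 7 > 0 ⇒ limit active, v_max = 63/8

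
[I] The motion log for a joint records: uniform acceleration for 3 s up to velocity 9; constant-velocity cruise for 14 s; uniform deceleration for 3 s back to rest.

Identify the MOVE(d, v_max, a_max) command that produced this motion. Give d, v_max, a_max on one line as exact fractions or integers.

d=153 v_max=9 a_max=3

a_max = 9/3 = 3
d_a = ½·9·3 = 27/2; d_c = 9·14 = 126
d = 2·27/2 + 126 = 153
t_c = 14 > 0 ⇒ limit active, v_max = 9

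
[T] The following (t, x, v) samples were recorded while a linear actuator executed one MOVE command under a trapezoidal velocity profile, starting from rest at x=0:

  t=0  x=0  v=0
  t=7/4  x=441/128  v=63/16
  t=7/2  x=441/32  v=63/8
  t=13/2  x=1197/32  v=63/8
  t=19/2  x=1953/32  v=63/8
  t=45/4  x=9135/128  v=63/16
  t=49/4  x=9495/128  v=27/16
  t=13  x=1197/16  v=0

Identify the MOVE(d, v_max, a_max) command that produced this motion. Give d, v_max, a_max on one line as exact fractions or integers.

final state: t=13, x=1197/16, v=0 → d = 1197/16
a_max = (63/16−0)/(7/4−0) = 9/4
max v = 63/8 over t∈[7/2,19/2] → v_max = 63/8
check: 63/8·(7/2+6) = 1197/16 ✓

d=1197/16 v_max=63/8 a_max=9/4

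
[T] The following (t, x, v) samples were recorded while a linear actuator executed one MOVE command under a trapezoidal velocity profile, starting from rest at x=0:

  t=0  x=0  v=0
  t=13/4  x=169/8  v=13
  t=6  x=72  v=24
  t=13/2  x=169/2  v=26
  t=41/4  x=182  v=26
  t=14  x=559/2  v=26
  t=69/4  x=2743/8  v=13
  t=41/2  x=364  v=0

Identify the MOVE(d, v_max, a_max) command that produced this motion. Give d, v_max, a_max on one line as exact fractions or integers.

final state: t=41/2, x=364, v=0 → d = 364
a_max = (13−0)/(13/4−0) = 4
max v = 26 over t∈[13/2,14] → v_max = 26
check: 26·(13/2+15/2) = 364 ✓

d=364 v_max=26 a_max=4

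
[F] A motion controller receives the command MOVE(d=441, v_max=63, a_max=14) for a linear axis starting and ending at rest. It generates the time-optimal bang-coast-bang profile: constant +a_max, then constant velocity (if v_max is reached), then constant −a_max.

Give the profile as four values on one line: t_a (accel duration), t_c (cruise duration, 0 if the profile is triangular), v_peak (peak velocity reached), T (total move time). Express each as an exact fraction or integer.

t_a=9/2 t_c=5/2 v_peak=63 T=23/2

v_max²/a_max = 63²/14 = 567/2
441 ≥ 567/2 → trapezoidal
t_a = 63/14 = 9/2; v_peak = 63
d_cruise = 441 − 567/2 = 315/2; t_c = (315/2)/63 = 5/2
T = 2·9/2 + 5/2 = 23/2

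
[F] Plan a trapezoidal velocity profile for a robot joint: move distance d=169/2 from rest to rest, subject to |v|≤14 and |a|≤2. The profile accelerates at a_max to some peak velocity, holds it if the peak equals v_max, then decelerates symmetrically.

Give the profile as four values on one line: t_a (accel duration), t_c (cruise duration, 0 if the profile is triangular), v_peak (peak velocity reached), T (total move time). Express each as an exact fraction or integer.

v_max²/a_max = 14²/2 = 98
169/2 < 98 so t_c = 0
v_peak = √(169/2·2) = √169 = 13
t_a = 13/2; t_c = 0
T = 2·13/2 = 13

t_a=13/2 t_c=0 v_peak=13 T=13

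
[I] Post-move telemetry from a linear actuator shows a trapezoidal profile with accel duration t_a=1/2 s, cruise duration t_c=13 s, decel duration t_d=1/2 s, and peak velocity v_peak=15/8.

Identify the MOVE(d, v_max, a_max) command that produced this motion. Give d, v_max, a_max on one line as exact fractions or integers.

a_max = (15/8)/(1/2) = 15/4
d_a = ½·15/8·1/2 = 15/32; d_c = 15/8·13 = 195/8
d = 2·15/32 + 195/8 = 405/16
t_c = 13 > 0 ⇒ limit active, v_max = 15/8

d=405/16 v_max=15/8 a_max=15/4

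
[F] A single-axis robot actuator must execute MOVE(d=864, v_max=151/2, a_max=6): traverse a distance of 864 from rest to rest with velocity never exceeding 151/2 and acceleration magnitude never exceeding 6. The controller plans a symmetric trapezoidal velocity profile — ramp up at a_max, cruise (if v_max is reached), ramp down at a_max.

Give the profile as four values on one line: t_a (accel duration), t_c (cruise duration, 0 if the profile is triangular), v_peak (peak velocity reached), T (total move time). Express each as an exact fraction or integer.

(v_max)²/a_max = (151/2)²/6 = 22801/24
864 < 22801/24 ⇒ no cruise
v_peak = √(864·6) = √5184 = 72
t_a = 72/6 = 12; t_c = 0
T = 2·12 = 24

t_a=12 t_c=0 v_peak=72 T=24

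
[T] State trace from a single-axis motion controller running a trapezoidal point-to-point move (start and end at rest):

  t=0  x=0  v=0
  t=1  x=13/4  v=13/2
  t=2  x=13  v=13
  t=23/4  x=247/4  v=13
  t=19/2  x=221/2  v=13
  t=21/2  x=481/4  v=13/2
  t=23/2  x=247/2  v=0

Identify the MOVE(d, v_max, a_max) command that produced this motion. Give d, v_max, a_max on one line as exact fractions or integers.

d=247/2 v_max=13 a_max=13/2

final state: t=23/2, x=247/2, v=0 → d = 247/2
a_max = (13/2−0)/(1−0) = 13/2
max v = 13 over t∈[2,19/2] → v_max = 13
check: 13·(2+15/2) = 247/2 ✓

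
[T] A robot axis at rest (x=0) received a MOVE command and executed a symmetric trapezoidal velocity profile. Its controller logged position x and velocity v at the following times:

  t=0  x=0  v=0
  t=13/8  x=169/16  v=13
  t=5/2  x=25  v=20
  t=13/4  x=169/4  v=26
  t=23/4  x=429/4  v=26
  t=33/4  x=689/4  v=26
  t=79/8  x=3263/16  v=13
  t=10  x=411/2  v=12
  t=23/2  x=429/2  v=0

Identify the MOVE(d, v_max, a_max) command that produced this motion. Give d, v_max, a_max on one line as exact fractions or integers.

final state: t=23/2, x=429/2, v=0 → d = 429/2
a_max = (13−0)/(13/8−0) = 8
max v = 26 over t∈[13/4,33/4] → v_max = 26
check: 26·(13/4+5) = 429/2 ✓

d=429/2 v_max=26 a_max=8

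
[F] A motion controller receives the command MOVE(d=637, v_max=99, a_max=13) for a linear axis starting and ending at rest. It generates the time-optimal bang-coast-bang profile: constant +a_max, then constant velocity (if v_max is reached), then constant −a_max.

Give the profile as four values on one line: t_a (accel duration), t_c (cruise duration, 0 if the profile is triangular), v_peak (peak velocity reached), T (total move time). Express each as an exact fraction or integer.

t_a=7 t_c=0 v_peak=91 T=14

(v_max)²/a_max = 99²/13 = 9801/13
637 < 9801/13 so t_c = 0
v_peak = √(637·13) = √8281 = 91
t_a = 91/13 = 7; t_c = 0
T = 2·7 = 14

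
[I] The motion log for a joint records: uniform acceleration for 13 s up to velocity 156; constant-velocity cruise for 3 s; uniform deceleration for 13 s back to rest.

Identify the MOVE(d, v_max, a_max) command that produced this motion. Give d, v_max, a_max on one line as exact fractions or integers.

a_max = 156/13 = 12
d_a = ½·156·13 = 1014; d_c = 156·3 = 468
d = 2·1014 + 468 = 2496
t_c = 3 > 0 ⇒ limit active, v_max = 156

d=2496 v_max=156 a_max=12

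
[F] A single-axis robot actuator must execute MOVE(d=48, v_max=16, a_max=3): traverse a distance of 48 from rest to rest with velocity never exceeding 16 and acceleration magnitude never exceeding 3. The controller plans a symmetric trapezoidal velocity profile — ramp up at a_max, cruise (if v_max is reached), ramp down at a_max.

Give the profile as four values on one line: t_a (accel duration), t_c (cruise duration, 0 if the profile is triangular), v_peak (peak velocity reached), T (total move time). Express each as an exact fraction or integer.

t_a=4 t_c=0 v_peak=12 T=8

vₘ²/aₘ = 16²/3 = 256/3
48 < 256/3 → triangular
v_peak = √(48·3) = √144 = 12
t_a = 12/3 = 4; t_c = 0
T = 2·4 = 8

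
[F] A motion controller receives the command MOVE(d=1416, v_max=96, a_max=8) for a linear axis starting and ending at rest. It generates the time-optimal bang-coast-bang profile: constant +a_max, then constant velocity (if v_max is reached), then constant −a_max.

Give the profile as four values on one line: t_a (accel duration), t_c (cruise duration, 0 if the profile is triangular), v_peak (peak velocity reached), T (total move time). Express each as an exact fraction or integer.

v_max²/a_max = 96²/8 = 1152
1416 ≥ 1152 so v_max reached
t_a = 96/8 = 12; v_peak = 96
d_cruise = 1416 − 1152 = 264; t_c = 264/96 = 11/4
T = 2·12 + 11/4 = 107/4

t_a=12 t_c=11/4 v_peak=96 T=107/4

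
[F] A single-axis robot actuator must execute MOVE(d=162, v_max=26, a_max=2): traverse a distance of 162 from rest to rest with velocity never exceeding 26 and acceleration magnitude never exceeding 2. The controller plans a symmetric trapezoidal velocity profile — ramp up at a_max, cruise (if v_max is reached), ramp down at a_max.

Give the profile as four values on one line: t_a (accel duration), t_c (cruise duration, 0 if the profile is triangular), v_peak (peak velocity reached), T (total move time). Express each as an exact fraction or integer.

v_max²/a_max = 26²/2 = 338
162 < 338 so t_c = 0
v_peak = √(162·2) = √324 = 18
t_a = 18/2 = 9; t_c = 0
T = 2·9 = 18

t_a=9 t_c=0 v_peak=18 T=18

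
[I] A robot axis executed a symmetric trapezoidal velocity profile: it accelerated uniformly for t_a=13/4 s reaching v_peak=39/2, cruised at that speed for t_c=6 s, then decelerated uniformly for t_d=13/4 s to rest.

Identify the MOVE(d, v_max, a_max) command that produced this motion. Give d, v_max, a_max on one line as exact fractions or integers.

d=1443/8 v_max=39/2 a_max=6

a_max = (39/2)/(13/4) = 6
d_a = ½·39/2·13/4 = 507/16; d_c = 39/2·6 = 117
d = 2·507/16 + 117 = 1443/8
t_c = 6 > 0 so v_max = 39/2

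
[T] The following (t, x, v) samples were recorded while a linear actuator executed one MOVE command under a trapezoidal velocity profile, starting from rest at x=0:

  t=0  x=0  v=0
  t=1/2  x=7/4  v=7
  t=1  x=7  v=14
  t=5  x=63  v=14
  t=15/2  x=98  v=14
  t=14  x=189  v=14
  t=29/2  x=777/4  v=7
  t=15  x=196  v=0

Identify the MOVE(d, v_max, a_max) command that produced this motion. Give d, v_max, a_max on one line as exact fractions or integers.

final state: t=15, x=196, v=0 → d = 196
a_max = (7−0)/(1/2−0) = 14
max v = 14 over t∈[1,14] → v_max = 14
check: 14·(1+13) = 196 ✓

d=196 v_max=14 a_max=14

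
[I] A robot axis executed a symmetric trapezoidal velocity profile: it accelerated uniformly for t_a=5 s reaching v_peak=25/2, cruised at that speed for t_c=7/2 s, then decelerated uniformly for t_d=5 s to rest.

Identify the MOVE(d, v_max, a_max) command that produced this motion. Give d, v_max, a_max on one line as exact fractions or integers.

d=425/4 v_max=25/2 a_max=5/2

a_max = (25/2)/5 = 5/2
d_a = ½·25/2·5 = 125/4; d_c = 25/2·7/2 = 175/4
d = 2·125/4 + 175/4 = 425/4
t_c = 7/2 > 0 → v_max = v_peak = 25/2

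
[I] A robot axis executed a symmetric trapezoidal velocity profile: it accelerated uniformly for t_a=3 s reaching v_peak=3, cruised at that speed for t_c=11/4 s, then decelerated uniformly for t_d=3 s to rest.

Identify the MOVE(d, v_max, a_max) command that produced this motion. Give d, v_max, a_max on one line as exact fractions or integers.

a_max = 3/3 = 1
d_a = ½·3·3 = 9/2; d_c = 3·11/4 = 33/4
d = 2·9/2 + 33/4 = 69/4
t_c = 11/4 > 0 so v_max = 3

d=69/4 v_max=3 a_max=1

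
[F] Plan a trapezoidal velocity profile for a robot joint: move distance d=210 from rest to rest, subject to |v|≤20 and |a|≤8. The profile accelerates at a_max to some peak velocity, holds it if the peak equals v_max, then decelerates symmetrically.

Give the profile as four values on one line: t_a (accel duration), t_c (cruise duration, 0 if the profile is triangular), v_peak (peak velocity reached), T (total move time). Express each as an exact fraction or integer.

v_max²/a_max = 20²/8 = 50
210 ≥ 50 → trapezoidal
t_a = 20/8 = 5/2; v_peak = 20
d_cruise = 210 − 50 = 160; t_c = 160/20 = 8
T = 2·5/2 + 8 = 13

t_a=5/2 t_c=8 v_peak=20 T=13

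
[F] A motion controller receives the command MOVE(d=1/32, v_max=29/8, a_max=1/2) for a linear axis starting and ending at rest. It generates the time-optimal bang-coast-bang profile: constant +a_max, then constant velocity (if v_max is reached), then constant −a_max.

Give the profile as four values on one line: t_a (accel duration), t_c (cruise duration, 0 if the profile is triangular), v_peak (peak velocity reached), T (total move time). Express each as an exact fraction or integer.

t_a=1/4 t_c=0 v_peak=1/8 T=1/2

vₘ²/aₘ = (29/8)²/(1/2) = 841/32
1/32 < 841/32 so t_c = 0
v_peak = √(1/32·1/2) = √(1/64) = 1/8
t_a = (1/8)/(1/2) = 1/4; t_c = 0
T = 2·1/4 = 1/2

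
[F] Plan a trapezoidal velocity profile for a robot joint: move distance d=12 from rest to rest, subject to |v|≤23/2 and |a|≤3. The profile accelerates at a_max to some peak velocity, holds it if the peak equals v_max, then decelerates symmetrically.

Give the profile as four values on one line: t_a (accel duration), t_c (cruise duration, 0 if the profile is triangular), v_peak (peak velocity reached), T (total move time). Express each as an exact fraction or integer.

vₘ²/aₘ = (23/2)²/3 = 529/12
12 < 529/12 → triangular
v_peak = √(12·3) = √36 = 6
t_a = 6/3 = 2; t_c = 0
T = 2·2 = 4

t_a=2 t_c=0 v_peak=6 T=4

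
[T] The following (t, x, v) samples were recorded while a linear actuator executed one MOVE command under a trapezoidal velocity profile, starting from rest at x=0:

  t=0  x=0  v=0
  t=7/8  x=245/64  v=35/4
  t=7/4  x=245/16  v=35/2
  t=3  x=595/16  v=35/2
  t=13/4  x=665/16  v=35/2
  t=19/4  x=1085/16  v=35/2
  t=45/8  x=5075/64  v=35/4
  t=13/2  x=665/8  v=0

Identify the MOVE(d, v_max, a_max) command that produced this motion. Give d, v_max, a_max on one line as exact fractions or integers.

d=665/8 v_max=35/2 a_max=10

final state: t=13/2, x=665/8, v=0 → d = 665/8
a_max = (35/4−0)/(7/8−0) = 10
max v = 35/2 over t∈[7/4,19/4] → v_max = 35/2
check: 35/2·(7/4+3) = 665/8 ✓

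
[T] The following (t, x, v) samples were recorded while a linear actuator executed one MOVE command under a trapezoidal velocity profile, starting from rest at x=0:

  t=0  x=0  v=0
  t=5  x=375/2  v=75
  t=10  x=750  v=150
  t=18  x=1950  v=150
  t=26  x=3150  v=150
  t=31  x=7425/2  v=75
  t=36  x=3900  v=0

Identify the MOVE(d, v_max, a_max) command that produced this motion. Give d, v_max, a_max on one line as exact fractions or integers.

d=3900 v_max=150 a_max=15

final state: t=36, x=3900, v=0 → d = 3900
a_max = (75−0)/(5−0) = 15
max v = 150 over t∈[10,26] → v_max = 150
check: 150·(10+16) = 3900 ✓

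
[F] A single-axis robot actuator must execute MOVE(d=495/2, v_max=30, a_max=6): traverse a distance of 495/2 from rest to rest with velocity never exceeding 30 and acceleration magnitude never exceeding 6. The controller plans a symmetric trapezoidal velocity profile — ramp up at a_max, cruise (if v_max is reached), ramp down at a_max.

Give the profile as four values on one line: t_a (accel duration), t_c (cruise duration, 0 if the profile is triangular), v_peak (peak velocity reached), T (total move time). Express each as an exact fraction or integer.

t_a=5 t_c=13/4 v_peak=30 T=53/4

vₘ²/aₘ = 30²/6 = 150
495/2 ≥ 150 ⇒ cruise phase
t_a = 30/6 = 5; v_peak = 30
d_cruise = 495/2 − 150 = 195/2; t_c = (195/2)/30 = 13/4
T = 2·5 + 13/4 = 53/4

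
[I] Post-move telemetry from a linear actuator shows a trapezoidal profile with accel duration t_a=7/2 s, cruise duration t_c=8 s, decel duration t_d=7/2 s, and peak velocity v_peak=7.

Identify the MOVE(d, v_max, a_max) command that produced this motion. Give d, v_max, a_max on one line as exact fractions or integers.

a_max = 7/(7/2) = 2
d_a = ½·7·7/2 = 49/4; d_c = 7·8 = 56
d = 2·49/4 + 56 = 161/2
t_c = 8 > 0 so v_max = 7

d=161/2 v_max=7 a_max=2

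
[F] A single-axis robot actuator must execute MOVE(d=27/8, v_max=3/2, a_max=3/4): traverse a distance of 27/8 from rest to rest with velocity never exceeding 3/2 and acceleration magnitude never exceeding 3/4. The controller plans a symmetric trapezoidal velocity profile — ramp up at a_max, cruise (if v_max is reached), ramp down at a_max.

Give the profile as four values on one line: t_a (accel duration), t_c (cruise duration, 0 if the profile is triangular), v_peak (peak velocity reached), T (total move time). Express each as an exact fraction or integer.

v_max²/a_max = (3/2)²/(3/4) = 3
27/8 ≥ 3 so v_max reached
t_a = (3/2)/(3/4) = 2; v_peak = 3/2
d_cruise = 27/8 − 3 = 3/8; t_c = (3/8)/(3/2) = 1/4
T = 2·2 + 1/4 = 17/4

t_a=2 t_c=1/4 v_peak=3/2 T=17/4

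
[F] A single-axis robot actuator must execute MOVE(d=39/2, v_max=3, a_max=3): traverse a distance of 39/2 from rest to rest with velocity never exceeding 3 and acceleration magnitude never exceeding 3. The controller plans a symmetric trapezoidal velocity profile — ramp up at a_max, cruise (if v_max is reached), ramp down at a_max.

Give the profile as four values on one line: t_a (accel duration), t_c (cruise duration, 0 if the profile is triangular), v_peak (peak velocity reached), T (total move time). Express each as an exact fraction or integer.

t_a=1 t_c=11/2 v_peak=3 T=15/2

vₘ²/aₘ = 3²/3 = 3
39/2 ≥ 3 ⇒ cruise phase
t_a = 3/3 = 1; v_peak = 3
d_cruise = 39/2 − 3 = 33/2; t_c = (33/2)/3 = 11/2
T = 2·1 + 11/2 = 15/2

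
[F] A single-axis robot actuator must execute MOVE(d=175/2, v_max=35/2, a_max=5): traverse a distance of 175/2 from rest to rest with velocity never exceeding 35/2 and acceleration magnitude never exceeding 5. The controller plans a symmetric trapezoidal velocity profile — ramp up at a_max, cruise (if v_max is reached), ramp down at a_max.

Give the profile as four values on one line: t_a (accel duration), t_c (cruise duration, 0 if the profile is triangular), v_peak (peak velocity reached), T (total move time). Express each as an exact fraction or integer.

t_a=7/2 t_c=3/2 v_peak=35/2 T=17/2

(v_max)²/a_max = (35/2)²/5 = 245/4
175/2 ≥ 245/4 → trapezoidal
t_a = (35/2)/5 = 7/2; v_peak = 35/2
d_cruise = 175/2 − 245/4 = 105/4; t_c = (105/4)/(35/2) = 3/2
T = 2·7/2 + 3/2 = 17/2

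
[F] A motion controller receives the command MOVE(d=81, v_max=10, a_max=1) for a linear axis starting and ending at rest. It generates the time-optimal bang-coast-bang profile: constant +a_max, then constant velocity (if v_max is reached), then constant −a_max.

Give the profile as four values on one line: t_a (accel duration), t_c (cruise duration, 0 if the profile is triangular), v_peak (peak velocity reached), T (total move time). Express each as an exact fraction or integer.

t_a=9 t_c=0 v_peak=9 T=18

vₘ²/aₘ = 10²/1 = 100
81 < 100 → triangular
v_peak = √(81·1) = √81 = 9
t_a = 9/1 = 9; t_c = 0
T = 2·9 = 18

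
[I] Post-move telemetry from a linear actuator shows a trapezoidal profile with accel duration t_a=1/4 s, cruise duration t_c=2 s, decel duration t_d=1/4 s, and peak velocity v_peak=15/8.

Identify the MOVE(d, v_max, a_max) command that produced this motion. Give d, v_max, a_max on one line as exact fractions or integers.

a_max = (15/8)/(1/4) = 15/2
d_a = ½·15/8·1/4 = 15/64; d_c = 15/8·2 = 15/4
d = 2·15/64 + 15/4 = 135/32
t_c = 2 > 0 so v_max = 15/8

d=135/32 v_max=15/8 a_max=15/2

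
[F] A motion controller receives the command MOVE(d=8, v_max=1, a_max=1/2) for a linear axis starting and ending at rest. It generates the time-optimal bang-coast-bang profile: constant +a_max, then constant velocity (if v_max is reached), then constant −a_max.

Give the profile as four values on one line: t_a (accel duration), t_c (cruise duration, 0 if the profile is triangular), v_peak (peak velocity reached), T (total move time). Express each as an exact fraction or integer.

vₘ²/aₘ = 1²/(1/2) = 2
8 ≥ 2 so v_max reached
t_a = 1/(1/2) = 2; v_peak = 1
d_cruise = 8 − 2 = 6; t_c = 6/1 = 6
T = 2·2 + 6 = 10

t_a=2 t_c=6 v_peak=1 T=10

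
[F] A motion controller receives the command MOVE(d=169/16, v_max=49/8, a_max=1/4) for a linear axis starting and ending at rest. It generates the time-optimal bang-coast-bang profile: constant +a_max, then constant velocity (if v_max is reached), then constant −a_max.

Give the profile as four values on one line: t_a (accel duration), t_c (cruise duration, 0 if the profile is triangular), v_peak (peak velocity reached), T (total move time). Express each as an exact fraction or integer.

(v_max)²/a_max = (49/8)²/(1/4) = 2401/16
169/16 < 2401/16 → triangular
v_peak = √(169/16·1/4) = √(169/64) = 13/8
t_a = (13/8)/(1/4) = 13/2; t_c = 0
T = 2·13/2 = 13

t_a=13/2 t_c=0 v_peak=13/8 T=13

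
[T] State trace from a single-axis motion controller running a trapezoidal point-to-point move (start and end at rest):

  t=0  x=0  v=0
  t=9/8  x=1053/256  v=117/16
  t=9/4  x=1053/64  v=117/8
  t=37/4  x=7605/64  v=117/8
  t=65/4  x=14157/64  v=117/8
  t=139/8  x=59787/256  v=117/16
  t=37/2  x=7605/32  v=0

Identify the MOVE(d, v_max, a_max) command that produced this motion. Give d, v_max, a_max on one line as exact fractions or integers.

d=7605/32 v_max=117/8 a_max=13/2

final state: t=37/2, x=7605/32, v=0 → d = 7605/32
a_max = (117/16−0)/(9/8−0) = 13/2
max v = 117/8 over t∈[9/4,65/4] → v_max = 117/8
check: 117/8·(9/4+14) = 7605/32 ✓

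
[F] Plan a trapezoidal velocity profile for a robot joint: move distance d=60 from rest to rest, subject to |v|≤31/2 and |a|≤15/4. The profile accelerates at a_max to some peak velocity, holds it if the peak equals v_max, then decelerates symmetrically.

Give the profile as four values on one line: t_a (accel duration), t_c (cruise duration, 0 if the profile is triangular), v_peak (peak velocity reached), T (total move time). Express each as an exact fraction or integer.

(v_max)²/a_max = (31/2)²/(15/4) = 961/15
60 < 961/15 so t_c = 0
v_peak = √(60·15/4) = √225 = 15
t_a = 15/(15/4) = 4; t_c = 0
T = 2·4 = 8

t_a=4 t_c=0 v_peak=15 T=8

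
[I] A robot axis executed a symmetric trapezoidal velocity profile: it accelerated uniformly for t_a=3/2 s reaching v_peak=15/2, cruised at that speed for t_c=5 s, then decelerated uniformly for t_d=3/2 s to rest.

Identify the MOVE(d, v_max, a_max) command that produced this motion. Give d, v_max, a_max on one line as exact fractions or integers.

a_max = (15/2)/(3/2) = 5
d_a = ½·15/2·3/2 = 45/8; d_c = 15/2·5 = 75/2
d = 2·45/8 + 75/2 = 195/4
t_c = 5 > 0 → v_max = v_peak = 15/2

d=195/4 v_max=15/2 a_max=5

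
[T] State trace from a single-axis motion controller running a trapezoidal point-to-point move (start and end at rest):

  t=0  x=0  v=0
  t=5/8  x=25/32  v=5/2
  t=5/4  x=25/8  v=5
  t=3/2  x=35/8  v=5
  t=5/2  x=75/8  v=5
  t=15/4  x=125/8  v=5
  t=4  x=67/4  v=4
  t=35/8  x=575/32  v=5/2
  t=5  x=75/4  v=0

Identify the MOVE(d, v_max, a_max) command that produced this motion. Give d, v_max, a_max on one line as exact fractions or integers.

d=75/4 v_max=5 a_max=4

final state: t=5, x=75/4, v=0 → d = 75/4
a_max = (5/2−0)/(5/8−0) = 4
max v = 5 over t∈[5/4,15/4] → v_max = 5
check: 5·(5/4+5/2) = 75/4 ✓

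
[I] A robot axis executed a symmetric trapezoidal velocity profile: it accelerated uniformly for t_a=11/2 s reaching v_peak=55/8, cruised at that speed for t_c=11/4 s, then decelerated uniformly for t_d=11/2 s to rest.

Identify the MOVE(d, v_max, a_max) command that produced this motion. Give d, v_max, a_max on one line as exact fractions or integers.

a_max = (55/8)/(11/2) = 5/4
d_a = ½·55/8·11/2 = 605/32; d_c = 55/8·11/4 = 605/32
d = 2·605/32 + 605/32 = 1815/32
t_c = 11/4 > 0 so v_max = 55/8

d=1815/32 v_max=55/8 a_max=5/4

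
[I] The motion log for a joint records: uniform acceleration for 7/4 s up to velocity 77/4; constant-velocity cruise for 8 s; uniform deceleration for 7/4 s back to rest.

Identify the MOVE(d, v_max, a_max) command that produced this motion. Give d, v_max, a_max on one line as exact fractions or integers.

d=3003/16 v_max=77/4 a_max=11

a_max = (77/4)/(7/4) = 11
d_a = ½·77/4·7/4 = 539/32; d_c = 77/4·8 = 154
d = 2·539/32 + 154 = 3003/16
t_c = 8 > 0 → v_max = v_peak = 77/4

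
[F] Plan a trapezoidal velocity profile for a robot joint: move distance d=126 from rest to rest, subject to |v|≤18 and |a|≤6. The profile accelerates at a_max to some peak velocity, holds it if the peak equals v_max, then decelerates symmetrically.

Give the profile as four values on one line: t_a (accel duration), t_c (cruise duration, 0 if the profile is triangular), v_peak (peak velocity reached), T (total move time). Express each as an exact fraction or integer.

t_a=3 t_c=4 v_peak=18 T=10

(v_max)²/a_max = 18²/6 = 54
126 ≥ 54 so v_max reached
t_a = 18/6 = 3; v_peak = 18
d_cruise = 126 − 54 = 72; t_c = 72/18 = 4
T = 2·3 + 4 = 10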